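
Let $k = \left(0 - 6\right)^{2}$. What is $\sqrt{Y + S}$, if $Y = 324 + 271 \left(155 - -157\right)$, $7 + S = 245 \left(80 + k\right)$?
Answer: $\sqrt{113289} \approx 336.58$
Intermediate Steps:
$k = 36$ ($k = \left(-6\right)^{2} = 36$)
$S = 28413$ ($S = -7 + 245 \left(80 + 36\right) = -7 + 245 \cdot 116 = -7 + 28420 = 28413$)
$Y = 84876$ ($Y = 324 + 271 \left(155 + 157\right) = 324 + 271 \cdot 312 = 324 + 84552 = 84876$)
$\sqrt{Y + S} = \sqrt{84876 + 28413} = \sqrt{113289}$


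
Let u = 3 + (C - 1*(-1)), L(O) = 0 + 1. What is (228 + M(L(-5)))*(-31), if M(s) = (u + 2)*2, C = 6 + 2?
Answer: -7936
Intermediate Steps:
L(O) = 1
C = 8
u = 12 (u = 3 + (8 - 1*(-1)) = 3 + (8 + 1) = 3 + 9 = 12)
M(s) = 28 (M(s) = (12 + 2)*2 = 14*2 = 28)
(228 + M(L(-5)))*(-31) = (228 + 28)*(-31) = 256*(-31) = -7936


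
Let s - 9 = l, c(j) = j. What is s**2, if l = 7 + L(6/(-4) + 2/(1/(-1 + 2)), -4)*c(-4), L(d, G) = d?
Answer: 196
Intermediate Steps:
l = 5 (l = 7 + (6/(-4) + 2/(1/(-1 + 2)))*(-4) = 7 + (6*(-1/4) + 2/(1/1))*(-4) = 7 + (-3/2 + 2/1)*(-4) = 7 + (-3/2 + 2*1)*(-4) = 7 + (-3/2 + 2)*(-4) = 7 + (1/2)*(-4) = 7 - 2 = 5)
s = 14 (s = 9 + 5 = 14)
s**2 = 14**2 = 196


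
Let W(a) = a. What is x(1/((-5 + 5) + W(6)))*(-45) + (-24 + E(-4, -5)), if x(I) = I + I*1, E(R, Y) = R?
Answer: -43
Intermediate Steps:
x(I) = 2*I (x(I) = I + I = 2*I)
x(1/((-5 + 5) + W(6)))*(-45) + (-24 + E(-4, -5)) = (2/((-5 + 5) + 6))*(-45) + (-24 - 4) = (2/(0 + 6))*(-45) - 28 = (2/6)*(-45) - 28 = (2*(⅙))*(-45) - 28 = (⅓)*(-45) - 28 = -15 - 28 = -43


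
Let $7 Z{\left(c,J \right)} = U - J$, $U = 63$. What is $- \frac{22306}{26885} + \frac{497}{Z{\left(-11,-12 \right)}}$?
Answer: $\frac{966947}{21225} \approx 45.557$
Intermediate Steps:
$Z{\left(c,J \right)} = 9 - \frac{J}{7}$ ($Z{\left(c,J \right)} = \frac{63 - J}{7} = 9 - \frac{J}{7}$)
$- \frac{22306}{26885} + \frac{497}{Z{\left(-11,-12 \right)}} = - \frac{22306}{26885} + \frac{497}{9 - - \frac{12}{7}} = \left(-22306\right) \frac{1}{26885} + \frac{497}{9 + \frac{12}{7}} = - \frac{1174}{1415} + \frac{497}{\frac{75}{7}} = - \frac{1174}{1415} + 497 \cdot \frac{7}{75} = - \frac{1174}{1415} + \frac{3479}{75} = \frac{966947}{21225}$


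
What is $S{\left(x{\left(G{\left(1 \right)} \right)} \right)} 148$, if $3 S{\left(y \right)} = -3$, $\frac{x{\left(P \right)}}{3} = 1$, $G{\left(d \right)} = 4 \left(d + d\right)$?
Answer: $-148$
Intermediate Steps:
$G{\left(d \right)} = 8 d$ ($G{\left(d \right)} = 4 \cdot 2 d = 8 d$)
$x{\left(P \right)} = 3$ ($x{\left(P \right)} = 3 \cdot 1 = 3$)
$S{\left(y \right)} = -1$ ($S{\left(y \right)} = \frac{1}{3} \left(-3\right) = -1$)
$S{\left(x{\left(G{\left(1 \right)} \right)} \right)} 148 = \left(-1\right) 148 = -148$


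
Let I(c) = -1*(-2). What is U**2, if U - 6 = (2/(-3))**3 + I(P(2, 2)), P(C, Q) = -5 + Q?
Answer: 43264/729 ≈ 59.347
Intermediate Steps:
I(c) = 2
U = 208/27 (U = 6 + ((2/(-3))**3 + 2) = 6 + ((2*(-1/3))**3 + 2) = 6 + ((-2/3)**3 + 2) = 6 + (-8/27 + 2) = 6 + 46/27 = 208/27 ≈ 7.7037)
U**2 = (208/27)**2 = 43264/729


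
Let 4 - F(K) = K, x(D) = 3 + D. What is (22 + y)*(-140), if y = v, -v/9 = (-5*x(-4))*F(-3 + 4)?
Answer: 15820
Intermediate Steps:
F(K) = 4 - K
v = -135 (v = -9*(-5*(3 - 4))*(4 - (-3 + 4)) = -9*(-5*(-1))*(4 - 1*1) = -45*(4 - 1) = -45*3 = -9*15 = -135)
y = -135
(22 + y)*(-140) = (22 - 135)*(-140) = -113*(-140) = 15820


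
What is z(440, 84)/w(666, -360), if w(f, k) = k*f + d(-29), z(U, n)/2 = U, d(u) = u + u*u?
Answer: -220/59737 ≈ -0.0036828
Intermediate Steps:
d(u) = u + u**2
z(U, n) = 2*U
w(f, k) = 812 + f*k (w(f, k) = k*f - 29*(1 - 29) = f*k - 29*(-28) = f*k + 812 = 812 + f*k)
z(440, 84)/w(666, -360) = (2*440)/(812 + 666*(-360)) = 880/(812 - 239760) = 880/(-238948) = 880*(-1/238948) = -220/59737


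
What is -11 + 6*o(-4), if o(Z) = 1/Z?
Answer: -25/2 ≈ -12.500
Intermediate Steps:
-11 + 6*o(-4) = -11 + 6/(-4) = -11 + 6*(-¼) = -11 - 3/2 = -25/2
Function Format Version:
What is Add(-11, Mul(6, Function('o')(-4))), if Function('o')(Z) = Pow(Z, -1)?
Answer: Rational(-25, 2) ≈ -12.500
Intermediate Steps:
Add(-11, Mul(6, Function('o')(-4))) = Add(-11, Mul(6, Pow(-4, -1))) = Add(-11, Mul(6, Rational(-1, 4))) = Add(-11, Rational(-3, 2)) = Rational(-25, 2)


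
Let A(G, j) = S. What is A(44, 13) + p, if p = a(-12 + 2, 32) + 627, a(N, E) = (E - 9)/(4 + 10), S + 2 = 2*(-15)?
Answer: 8353/14 ≈ 596.64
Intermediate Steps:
S = -32 (S = -2 + 2*(-15) = -2 - 30 = -32)
A(G, j) = -32
a(N, E) = -9/14 + E/14 (a(N, E) = (-9 + E)/14 = (-9 + E)*(1/14) = -9/14 + E/14)
p = 8801/14 (p = (-9/14 + (1/14)*32) + 627 = (-9/14 + 16/7) + 627 = 23/14 + 627 = 8801/14 ≈ 628.64)
A(44, 13) + p = -32 + 8801/14 = 8353/14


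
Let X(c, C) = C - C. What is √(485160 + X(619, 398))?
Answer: 2*√121290 ≈ 696.53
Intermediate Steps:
X(c, C) = 0
√(485160 + X(619, 398)) = √(485160 + 0) = √485160 = 2*√121290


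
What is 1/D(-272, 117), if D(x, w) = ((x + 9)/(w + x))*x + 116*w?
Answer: 155/2032124 ≈ 7.6275e-5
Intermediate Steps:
D(x, w) = 116*w + x*(9 + x)/(w + x) (D(x, w) = ((9 + x)/(w + x))*x + 116*w = x*(9 + x)/(w + x) + 116*w = 116*w + x*(9 + x)/(w + x))
1/D(-272, 117) = 1/(((-272)² + 9*(-272) + 116*117² + 116*117*(-272))/(117 - 272)) = 1/((73984 - 2448 + 116*13689 - 3691584)/(-155)) = 1/(-(73984 - 2448 + 1587924 - 3691584)/155) = 1/(-1/155*(-2032124)) = 1/(2032124/155) = 155/2032124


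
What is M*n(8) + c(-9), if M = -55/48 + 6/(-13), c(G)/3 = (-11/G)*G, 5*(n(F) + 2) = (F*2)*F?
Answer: -110657/1560 ≈ -70.934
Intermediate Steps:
n(F) = -2 + 2*F**2/5 (n(F) = -2 + ((F*2)*F)/5 = -2 + ((2*F)*F)/5 = -2 + (2*F**2)/5 = -2 + 2*F**2/5)
c(G) = -33 (c(G) = 3*((-11/G)*G) = 3*(-11) = -33)
M = -1003/624 (M = -55*1/48 + 6*(-1/13) = -55/48 - 6/13 = -1003/624 ≈ -1.6074)
M*n(8) + c(-9) = -1003*(-2 + (2/5)*8**2)/624 - 33 = -1003*(-2 + (2/5)*64)/624 - 33 = -1003*(-2 + 128/5)/624 - 33 = -1003/624*118/5 - 33 = -59177/1560 - 33 = -110657/1560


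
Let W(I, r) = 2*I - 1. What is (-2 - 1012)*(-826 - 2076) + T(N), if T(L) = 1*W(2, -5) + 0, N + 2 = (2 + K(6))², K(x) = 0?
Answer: 2942631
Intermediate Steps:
W(I, r) = -1 + 2*I
N = 2 (N = -2 + (2 + 0)² = -2 + 2² = -2 + 4 = 2)
T(L) = 3 (T(L) = 1*(-1 + 2*2) + 0 = 1*(-1 + 4) + 0 = 1*3 + 0 = 3 + 0 = 3)
(-2 - 1012)*(-826 - 2076) + T(N) = (-2 - 1012)*(-826 - 2076) + 3 = -1014*(-2902) + 3 = 2942628 + 3 = 2942631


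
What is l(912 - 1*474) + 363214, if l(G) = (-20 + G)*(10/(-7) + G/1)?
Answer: 3819906/7 ≈ 5.4570e+5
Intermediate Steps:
l(G) = (-20 + G)*(-10/7 + G) (l(G) = (-20 + G)*(10*(-⅐) + G*1) = (-20 + G)*(-10/7 + G))
l(912 - 1*474) + 363214 = (200/7 + (912 - 1*474)² - 150*(912 - 1*474)/7) + 363214 = (200/7 + (912 - 474)² - 150*(912 - 474)/7) + 363214 = (200/7 + 438² - 150/7*438) + 363214 = (200/7 + 191844 - 65700/7) + 363214 = 1277408/7 + 363214 = 3819906/7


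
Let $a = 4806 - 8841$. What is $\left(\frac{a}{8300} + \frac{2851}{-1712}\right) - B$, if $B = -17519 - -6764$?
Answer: $\frac{7639683839}{710480} \approx 10753.0$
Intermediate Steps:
$a = -4035$
$B = -10755$ ($B = -17519 + 6764 = -10755$)
$\left(\frac{a}{8300} + \frac{2851}{-1712}\right) - B = \left(- \frac{4035}{8300} + \frac{2851}{-1712}\right) - -10755 = \left(\left(-4035\right) \frac{1}{8300} + 2851 \left(- \frac{1}{1712}\right)\right) + 10755 = \left(- \frac{807}{1660} - \frac{2851}{1712}\right) + 10755 = - \frac{1528561}{710480} + 10755 = \frac{7639683839}{710480}$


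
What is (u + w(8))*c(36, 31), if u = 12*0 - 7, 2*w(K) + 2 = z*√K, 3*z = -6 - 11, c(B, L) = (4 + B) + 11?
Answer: -408 - 289*√2 ≈ -816.71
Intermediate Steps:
c(B, L) = 15 + B
z = -17/3 (z = (-6 - 11)/3 = (⅓)*(-17) = -17/3 ≈ -5.6667)
w(K) = -1 - 17*√K/6 (w(K) = -1 + (-17*√K/3)/2 = -1 - 17*√K/6)
u = -7 (u = 0 - 7 = -7)
(u + w(8))*c(36, 31) = (-7 + (-1 - 17*√2/3))*(15 + 36) = (-7 + (-1 - 17*√2/3))*51 = (-8 - 17*√2/3)*51 = -408 - 289*√2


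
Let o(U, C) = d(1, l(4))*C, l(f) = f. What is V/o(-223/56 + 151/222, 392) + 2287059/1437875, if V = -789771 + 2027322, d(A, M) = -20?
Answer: -50328945759/322084000 ≈ -156.26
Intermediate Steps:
o(U, C) = -20*C
V = 1237551
V/o(-223/56 + 151/222, 392) + 2287059/1437875 = 1237551/((-20*392)) + 2287059/1437875 = 1237551/(-7840) + 2287059*(1/1437875) = 1237551*(-1/7840) + 2287059/1437875 = -176793/1120 + 2287059/1437875 = -50328945759/322084000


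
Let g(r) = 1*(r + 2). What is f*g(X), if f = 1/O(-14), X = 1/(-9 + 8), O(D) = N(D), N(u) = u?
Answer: -1/14 ≈ -0.071429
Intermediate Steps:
O(D) = D
X = -1 (X = 1/(-1) = -1)
g(r) = 2 + r (g(r) = 1*(2 + r) = 2 + r)
f = -1/14 (f = 1/(-14) = -1/14 ≈ -0.071429)
f*g(X) = -(2 - 1)/14 = -1/14*1 = -1/14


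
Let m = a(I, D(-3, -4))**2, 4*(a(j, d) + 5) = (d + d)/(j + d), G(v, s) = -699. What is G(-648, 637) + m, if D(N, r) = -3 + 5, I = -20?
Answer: -218195/324 ≈ -673.44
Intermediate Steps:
D(N, r) = 2
a(j, d) = -5 + d/(2*(d + j)) (a(j, d) = -5 + ((d + d)/(j + d))/4 = -5 + ((2*d)/(d + j))/4 = -5 + (2*d/(d + j))/4 = -5 + d/(2*(d + j)))
m = 8281/324 (m = ((-5*(-20) - 9/2*2)/(2 - 20))**2 = ((100 - 9)/(-18))**2 = (-1/18*91)**2 = (-91/18)**2 = 8281/324 ≈ 25.559)
G(-648, 637) + m = -699 + 8281/324 = -218195/324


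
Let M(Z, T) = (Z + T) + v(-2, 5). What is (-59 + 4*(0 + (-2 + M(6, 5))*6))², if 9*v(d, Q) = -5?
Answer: 185761/9 ≈ 20640.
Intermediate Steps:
v(d, Q) = -5/9 (v(d, Q) = (⅑)*(-5) = -5/9)
M(Z, T) = -5/9 + T + Z (M(Z, T) = (Z + T) - 5/9 = (T + Z) - 5/9 = -5/9 + T + Z)
(-59 + 4*(0 + (-2 + M(6, 5))*6))² = (-59 + 4*(0 + (-2 + (-5/9 + 5 + 6))*6))² = (-59 + 4*(0 + (-2 + 94/9)*6))² = (-59 + 4*(0 + (76/9)*6))² = (-59 + 4*(0 + 152/3))² = (-59 + 4*(152/3))² = (-59 + 608/3)² = (431/3)² = 185761/9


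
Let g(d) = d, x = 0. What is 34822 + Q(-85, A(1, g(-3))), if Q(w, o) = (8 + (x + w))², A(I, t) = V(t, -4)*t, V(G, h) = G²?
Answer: 40751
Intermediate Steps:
A(I, t) = t³ (A(I, t) = t²*t = t³)
Q(w, o) = (8 + w)² (Q(w, o) = (8 + (0 + w))² = (8 + w)²)
34822 + Q(-85, A(1, g(-3))) = 34822 + (8 - 85)² = 34822 + (-77)² = 34822 + 5929 = 40751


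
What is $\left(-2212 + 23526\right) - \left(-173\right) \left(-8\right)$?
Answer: $19930$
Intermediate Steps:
$\left(-2212 + 23526\right) - \left(-173\right) \left(-8\right) = 21314 - 1384 = 19930$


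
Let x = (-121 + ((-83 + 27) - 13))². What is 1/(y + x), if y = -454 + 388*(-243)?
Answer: -1/58638 ≈ -1.7054e-5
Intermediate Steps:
y = -94738 (y = -454 - 94284 = -94738)
x = 36100 (x = (-121 + (-56 - 13))² = (-121 - 69)² = (-190)² = 36100)
1/(y + x) = 1/(-94738 + 36100) = 1/(-58638) = -1/58638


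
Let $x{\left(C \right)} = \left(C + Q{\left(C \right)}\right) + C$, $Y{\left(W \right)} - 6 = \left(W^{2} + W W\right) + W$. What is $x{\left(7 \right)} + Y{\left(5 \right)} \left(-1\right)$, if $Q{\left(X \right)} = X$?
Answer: $-40$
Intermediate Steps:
$Y{\left(W \right)} = 6 + W + 2 W^{2}$ ($Y{\left(W \right)} = 6 + \left(\left(W^{2} + W W\right) + W\right) = 6 + \left(\left(W^{2} + W^{2}\right) + W\right) = 6 + \left(2 W^{2} + W\right) = 6 + \left(W + 2 W^{2}\right) = 6 + W + 2 W^{2}$)
$x{\left(C \right)} = 3 C$ ($x{\left(C \right)} = \left(C + C\right) + C = 2 C + C = 3 C$)
$x{\left(7 \right)} + Y{\left(5 \right)} \left(-1\right) = 3 \cdot 7 + \left(6 + 5 + 2 \cdot 5^{2}\right) \left(-1\right) = 21 + \left(6 + 5 + 2 \cdot 25\right) \left(-1\right) = 21 + \left(6 + 5 + 50\right) \left(-1\right) = 21 + 61 \left(-1\right) = 21 - 61 = -40$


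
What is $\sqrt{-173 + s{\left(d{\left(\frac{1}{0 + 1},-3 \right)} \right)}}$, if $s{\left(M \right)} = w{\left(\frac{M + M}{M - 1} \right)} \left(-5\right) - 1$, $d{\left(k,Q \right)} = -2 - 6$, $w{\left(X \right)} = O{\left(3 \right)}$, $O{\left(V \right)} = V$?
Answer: $3 i \sqrt{21} \approx 13.748 i$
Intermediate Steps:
$w{\left(X \right)} = 3$
$d{\left(k,Q \right)} = -8$ ($d{\left(k,Q \right)} = -2 - 6 = -8$)
$s{\left(M \right)} = -16$ ($s{\left(M \right)} = 3 \left(-5\right) - 1 = -15 - 1 = -16$)
$\sqrt{-173 + s{\left(d{\left(\frac{1}{0 + 1},-3 \right)} \right)}} = \sqrt{-173 - 16} = \sqrt{-189} = 3 i \sqrt{21}$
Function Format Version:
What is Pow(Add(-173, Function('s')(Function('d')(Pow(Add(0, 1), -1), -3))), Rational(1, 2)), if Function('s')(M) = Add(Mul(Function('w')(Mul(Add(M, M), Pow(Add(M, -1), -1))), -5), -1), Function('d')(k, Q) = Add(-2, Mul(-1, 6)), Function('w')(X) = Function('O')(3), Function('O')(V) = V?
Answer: Mul(3, I, Pow(21, Rational(1, 2))) ≈ Mul(13.748, I)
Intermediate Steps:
Function('w')(X) = 3
Function('d')(k, Q) = -8 (Function('d')(k, Q) = Add(-2, -6) = -8)
Function('s')(M) = -16 (Function('s')(M) = Add(Mul(3, -5), -1) = Add(-15, -1) = -16)
Pow(Add(-173, Function('s')(Function('d')(Pow(Add(0, 1), -1), -3))), Rational(1, 2)) = Pow(Add(-173, -16), Rational(1, 2)) = Pow(-189, Rational(1, 2)) = Mul(3, I, Pow(21, Rational(1, 2)))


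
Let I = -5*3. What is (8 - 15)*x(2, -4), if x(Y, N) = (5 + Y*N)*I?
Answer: -315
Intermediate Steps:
I = -15
x(Y, N) = -75 - 15*N*Y (x(Y, N) = (5 + Y*N)*(-15) = (5 + N*Y)*(-15) = -75 - 15*N*Y)
(8 - 15)*x(2, -4) = (8 - 15)*(-75 - 15*(-4)*2) = -7*(-75 + 120) = -7*45 = -315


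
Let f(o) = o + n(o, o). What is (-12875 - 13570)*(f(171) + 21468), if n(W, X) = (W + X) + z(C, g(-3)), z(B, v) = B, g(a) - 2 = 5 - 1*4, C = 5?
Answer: -581419770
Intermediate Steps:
g(a) = 3 (g(a) = 2 + (5 - 1*4) = 2 + (5 - 4) = 2 + 1 = 3)
n(W, X) = 5 + W + X (n(W, X) = (W + X) + 5 = 5 + W + X)
f(o) = 5 + 3*o (f(o) = o + (5 + o + o) = o + (5 + 2*o) = 5 + 3*o)
(-12875 - 13570)*(f(171) + 21468) = (-12875 - 13570)*((5 + 3*171) + 21468) = -26445*((5 + 513) + 21468) = -26445*(518 + 21468) = -26445*21986 = -581419770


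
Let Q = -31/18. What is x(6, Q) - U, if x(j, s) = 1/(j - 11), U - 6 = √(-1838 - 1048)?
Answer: -31/5 - I*√2886 ≈ -6.2 - 53.721*I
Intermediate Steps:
Q = -31/18 (Q = -31*1/18 = -31/18 ≈ -1.7222)
U = 6 + I*√2886 (U = 6 + √(-1838 - 1048) = 6 + √(-2886) = 6 + I*√2886 ≈ 6.0 + 53.721*I)
x(j, s) = 1/(-11 + j)
x(6, Q) - U = 1/(-11 + 6) - (6 + I*√2886) = 1/(-5) + (-6 - I*√2886) = -⅕ + (-6 - I*√2886) = -31/5 - I*√2886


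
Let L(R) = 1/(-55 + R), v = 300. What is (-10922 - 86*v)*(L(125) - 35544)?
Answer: 6526231217/5 ≈ 1.3052e+9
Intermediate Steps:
(-10922 - 86*v)*(L(125) - 35544) = (-10922 - 86*300)*(1/(-55 + 125) - 35544) = (-10922 - 25800)*(1/70 - 35544) = -36722*(1/70 - 35544) = -36722*(-2488079/70) = 6526231217/5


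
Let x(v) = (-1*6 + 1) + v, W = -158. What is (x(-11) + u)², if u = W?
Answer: 30276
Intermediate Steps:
u = -158
x(v) = -5 + v (x(v) = (-6 + 1) + v = -5 + v)
(x(-11) + u)² = ((-5 - 11) - 158)² = (-16 - 158)² = (-174)² = 30276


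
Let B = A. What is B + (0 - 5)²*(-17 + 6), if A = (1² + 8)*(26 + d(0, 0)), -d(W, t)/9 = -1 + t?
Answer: 40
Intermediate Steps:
d(W, t) = 9 - 9*t (d(W, t) = -9*(-1 + t) = 9 - 9*t)
A = 315 (A = (1² + 8)*(26 + (9 - 9*0)) = (1 + 8)*(26 + (9 + 0)) = 9*(26 + 9) = 9*35 = 315)
B = 315
B + (0 - 5)²*(-17 + 6) = 315 + (0 - 5)²*(-17 + 6) = 315 + (-5)²*(-11) = 315 + 25*(-11) = 315 - 275 = 40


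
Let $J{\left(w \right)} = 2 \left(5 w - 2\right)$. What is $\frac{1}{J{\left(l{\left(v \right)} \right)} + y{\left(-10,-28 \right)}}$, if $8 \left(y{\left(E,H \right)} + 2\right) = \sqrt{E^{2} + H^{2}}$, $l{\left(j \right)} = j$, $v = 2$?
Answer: $\frac{224}{2915} - \frac{4 \sqrt{221}}{2915} \approx 0.056445$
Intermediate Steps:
$y{\left(E,H \right)} = -2 + \frac{\sqrt{E^{2} + H^{2}}}{8}$
$J{\left(w \right)} = -4 + 10 w$ ($J{\left(w \right)} = 2 \left(-2 + 5 w\right) = -4 + 10 w$)
$\frac{1}{J{\left(l{\left(v \right)} \right)} + y{\left(-10,-28 \right)}} = \frac{1}{\left(-4 + 10 \cdot 2\right) - \left(2 - \frac{\sqrt{\left(-10\right)^{2} + \left(-28\right)^{2}}}{8}\right)} = \frac{1}{\left(-4 + 20\right) - \left(2 - \frac{\sqrt{100 + 784}}{8}\right)} = \frac{1}{16 - \left(2 - \frac{\sqrt{884}}{8}\right)} = \frac{1}{16 - \left(2 - \frac{2 \sqrt{221}}{8}\right)} = \frac{1}{16 - \left(2 - \frac{\sqrt{221}}{4}\right)} = \frac{1}{14 + \frac{\sqrt{221}}{4}}$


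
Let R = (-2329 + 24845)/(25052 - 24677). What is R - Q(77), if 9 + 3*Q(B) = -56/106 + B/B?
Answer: 416616/6625 ≈ 62.885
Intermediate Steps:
Q(B) = -452/159 (Q(B) = -3 + (-56/106 + B/B)/3 = -3 + (-56*1/106 + 1)/3 = -3 + (-28/53 + 1)/3 = -3 + (⅓)*(25/53) = -3 + 25/159 = -452/159)
R = 22516/375 ≈ 60.043
R - Q(77) = 22516/375 - 1*(-452/159) = 22516/375 + 452/159 = 416616/6625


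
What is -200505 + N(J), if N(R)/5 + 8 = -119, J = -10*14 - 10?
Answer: -201140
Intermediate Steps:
J = -150 (J = -140 - 10 = -150)
N(R) = -635 (N(R) = -40 + 5*(-119) = -40 - 595 = -635)
-200505 + N(J) = -200505 - 635 = -201140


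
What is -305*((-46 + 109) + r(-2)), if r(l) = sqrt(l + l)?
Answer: -19215 - 610*I ≈ -19215.0 - 610.0*I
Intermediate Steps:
r(l) = sqrt(2)*sqrt(l) (r(l) = sqrt(2*l) = sqrt(2)*sqrt(l))
-305*((-46 + 109) + r(-2)) = -305*((-46 + 109) + sqrt(2)*sqrt(-2)) = -305*(63 + sqrt(2)*(I*sqrt(2))) = -305*(63 + 2*I) = -19215 - 610*I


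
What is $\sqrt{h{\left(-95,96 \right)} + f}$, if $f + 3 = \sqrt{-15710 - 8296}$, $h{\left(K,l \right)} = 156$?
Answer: $\sqrt{153 + i \sqrt{24006}} \approx 13.615 + 5.6899 i$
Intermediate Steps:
$f = -3 + i \sqrt{24006}$ ($f = -3 + \sqrt{-15710 - 8296} = -3 + \sqrt{-24006} = -3 + i \sqrt{24006} \approx -3.0 + 154.94 i$)
$\sqrt{h{\left(-95,96 \right)} + f} = \sqrt{156 - \left(3 - i \sqrt{24006}\right)} = \sqrt{153 + i \sqrt{24006}}$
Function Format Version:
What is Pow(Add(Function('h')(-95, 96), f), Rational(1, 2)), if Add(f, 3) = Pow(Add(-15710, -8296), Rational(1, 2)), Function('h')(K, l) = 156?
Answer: Pow(Add(153, Mul(I, Pow(24006, Rational(1, 2)))), Rational(1, 2)) ≈ Add(13.615, Mul(5.6899, I))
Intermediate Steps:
f = Add(-3, Mul(I, Pow(24006, Rational(1, 2)))) (f = Add(-3, Pow(Add(-15710, -8296), Rational(1, 2))) = Add(-3, Pow(-24006, Rational(1, 2))) = Add(-3, Mul(I, Pow(24006, Rational(1, 2)))) ≈ Add(-3.0000, Mul(154.94, I)))
Pow(Add(Function('h')(-95, 96), f), Rational(1, 2)) = Pow(Add(156, Add(-3, Mul(I, Pow(24006, Rational(1, 2))))), Rational(1, 2)) = Pow(Add(153, Mul(I, Pow(24006, Rational(1, 2)))), Rational(1, 2))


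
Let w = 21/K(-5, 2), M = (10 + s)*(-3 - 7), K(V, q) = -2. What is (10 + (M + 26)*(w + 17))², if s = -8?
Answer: 2401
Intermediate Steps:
M = -20 (M = (10 - 8)*(-3 - 7) = 2*(-10) = -20)
w = -21/2 (w = 21/(-2) = 21*(-½) = -21/2 ≈ -10.500)
(10 + (M + 26)*(w + 17))² = (10 + (-20 + 26)*(-21/2 + 17))² = (10 + 6*(13/2))² = (10 + 39)² = 49² = 2401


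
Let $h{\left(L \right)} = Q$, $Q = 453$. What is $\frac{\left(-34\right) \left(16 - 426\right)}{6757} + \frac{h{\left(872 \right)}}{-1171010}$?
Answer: $\frac{16320818479}{7912514570} \approx 2.0627$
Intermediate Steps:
$h{\left(L \right)} = 453$
$\frac{\left(-34\right) \left(16 - 426\right)}{6757} + \frac{h{\left(872 \right)}}{-1171010} = \frac{\left(-34\right) \left(16 - 426\right)}{6757} + \frac{453}{-1171010} = \left(-34\right) \left(-410\right) \frac{1}{6757} + 453 \left(- \frac{1}{1171010}\right) = 13940 \cdot \frac{1}{6757} - \frac{453}{1171010} = \frac{13940}{6757} - \frac{453}{1171010} = \frac{16320818479}{7912514570}$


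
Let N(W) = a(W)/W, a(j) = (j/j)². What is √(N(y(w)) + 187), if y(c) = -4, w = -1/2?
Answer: 3*√83/2 ≈ 13.666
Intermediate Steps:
a(j) = 1 (a(j) = 1² = 1)
w = -½ (w = -1*½ = -½ ≈ -0.50000)
N(W) = 1/W
√(N(y(w)) + 187) = √(1/(-4) + 187) = √(-¼ + 187) = √(747/4) = 3*√83/2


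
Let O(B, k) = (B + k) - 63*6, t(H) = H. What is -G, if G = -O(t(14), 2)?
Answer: -362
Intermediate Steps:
O(B, k) = -378 + B + k (O(B, k) = (B + k) - 378 = -378 + B + k)
G = 362 (G = -(-378 + 14 + 2) = -1*(-362) = 362)
-G = -1*362 = -362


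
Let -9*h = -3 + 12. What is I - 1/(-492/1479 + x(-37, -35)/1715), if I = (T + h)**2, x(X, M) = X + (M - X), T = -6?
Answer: 442078/8529 ≈ 51.832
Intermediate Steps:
h = -1 (h = -(-3 + 12)/9 = -1/9*9 = -1)
x(X, M) = M
I = 49 (I = (-6 - 1)**2 = (-7)**2 = 49)
I - 1/(-492/1479 + x(-37, -35)/1715) = 49 - 1/(-492/1479 - 35/1715) = 49 - 1/(-492*1/1479 - 35*1/1715) = 49 - 1/(-164/493 - 1/49) = 49 - 1/(-8529/24157) = 49 - 1*(-24157/8529) = 49 + 24157/8529 = 442078/8529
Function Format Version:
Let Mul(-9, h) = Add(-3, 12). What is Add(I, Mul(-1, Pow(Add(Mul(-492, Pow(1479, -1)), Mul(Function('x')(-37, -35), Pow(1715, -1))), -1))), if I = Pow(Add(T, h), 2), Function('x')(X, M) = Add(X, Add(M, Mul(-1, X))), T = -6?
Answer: Rational(442078, 8529) ≈ 51.832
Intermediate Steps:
h = -1 (h = Mul(Rational(-1, 9), Add(-3, 12)) = Mul(Rational(-1, 9), 9) = -1)
Function('x')(X, M) = M
I = 49 (I = Pow(Add(-6, -1), 2) = Pow(-7, 2) = 49)
Add(I, Mul(-1, Pow(Add(Mul(-492, Pow(1479, -1)), Mul(Function('x')(-37, -35), Pow(1715, -1))), -1))) = Add(49, Mul(-1, Pow(Add(Mul(-492, Pow(1479, -1)), Mul(-35, Pow(1715, -1))), -1))) = Add(49, Mul(-1, Pow(Add(Mul(-492, Rational(1, 1479)), Mul(-35, Rational(1, 1715))), -1))) = Add(49, Mul(-1, Pow(Add(Rational(-164, 493), Rational(-1, 49)), -1))) = Add(49, Mul(-1, Pow(Rational(-8529, 24157), -1))) = Add(49, Mul(-1, Rational(-24157, 8529))) = Add(49, Rational(24157, 8529)) = Rational(442078, 8529)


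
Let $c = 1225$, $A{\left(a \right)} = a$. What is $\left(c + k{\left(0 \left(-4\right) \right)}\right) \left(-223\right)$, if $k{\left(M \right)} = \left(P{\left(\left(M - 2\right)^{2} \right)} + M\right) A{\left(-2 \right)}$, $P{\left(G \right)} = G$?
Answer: $-271391$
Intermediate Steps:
$k{\left(M \right)} = - 2 M - 2 \left(-2 + M\right)^{2}$ ($k{\left(M \right)} = \left(\left(M - 2\right)^{2} + M\right) \left(-2\right) = \left(\left(-2 + M\right)^{2} + M\right) \left(-2\right) = \left(M + \left(-2 + M\right)^{2}\right) \left(-2\right) = - 2 M - 2 \left(-2 + M\right)^{2}$)
$\left(c + k{\left(0 \left(-4\right) \right)}\right) \left(-223\right) = \left(1225 - \left(2 \left(-2 + 0 \left(-4\right)\right)^{2} + 2 \cdot 0 \left(-4\right)\right)\right) \left(-223\right) = \left(1225 - 2 \left(-2 + 0\right)^{2}\right) \left(-223\right) = \left(1225 + \left(0 - 2 \left(-2\right)^{2}\right)\right) \left(-223\right) = \left(1225 + \left(0 - 8\right)\right) \left(-223\right) = \left(1225 - 8\right) \left(-223\right) = 1217 \left(-223\right) = -271391$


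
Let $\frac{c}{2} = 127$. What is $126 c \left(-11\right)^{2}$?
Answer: $3872484$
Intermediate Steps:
$c = 254$ ($c = 2 \cdot 127 = 254$)
$126 c \left(-11\right)^{2} = 126 \cdot 254 \left(-11\right)^{2} = 126 \cdot 254 \cdot 121 = 126 \cdot 30734 = 3872484$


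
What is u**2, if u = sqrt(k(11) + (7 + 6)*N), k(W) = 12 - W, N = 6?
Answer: 79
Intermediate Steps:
u = sqrt(79) (u = sqrt((12 - 1*11) + (7 + 6)*6) = sqrt((12 - 11) + 13*6) = sqrt(1 + 78) = sqrt(79) ≈ 8.8882)
u**2 = (sqrt(79))**2 = 79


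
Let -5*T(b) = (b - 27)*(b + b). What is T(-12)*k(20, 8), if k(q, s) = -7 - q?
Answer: 25272/5 ≈ 5054.4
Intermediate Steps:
T(b) = -2*b*(-27 + b)/5 (T(b) = -(b - 27)*(b + b)/5 = -(-27 + b)*2*b/5 = -2*b*(-27 + b)/5)
T(-12)*k(20, 8) = ((⅖)*(-12)*(27 - 1*(-12)))*(-7 - 1*20) = ((⅖)*(-12)*(27 + 12))*(-7 - 20) = ((⅖)*(-12)*39)*(-27) = -936/5*(-27) = 25272/5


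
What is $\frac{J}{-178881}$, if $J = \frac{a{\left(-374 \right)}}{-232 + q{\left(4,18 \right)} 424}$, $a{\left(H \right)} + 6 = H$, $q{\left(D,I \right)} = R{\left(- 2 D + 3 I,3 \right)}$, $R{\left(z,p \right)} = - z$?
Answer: $- \frac{95}{882598854} \approx -1.0764 \cdot 10^{-7}$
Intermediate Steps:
$q{\left(D,I \right)} = - 3 I + 2 D$ ($q{\left(D,I \right)} = - (- 2 D + 3 I) = - 3 I + 2 D$)
$a{\left(H \right)} = -6 + H$
$J = \frac{95}{4934}$ ($J = \frac{-6 - 374}{-232 + \left(\left(-3\right) 18 + 2 \cdot 4\right) 424} = - \frac{380}{-232 + \left(-54 + 8\right) 424} = - \frac{380}{-232 - 19504} = - \frac{380}{-19736} = \left(-380\right) \left(- \frac{1}{19736}\right) = \frac{95}{4934} \approx 0.019254$)
$\frac{J}{-178881} = \frac{95}{4934 \left(-178881\right)} = \frac{95}{4934} \left(- \frac{1}{178881}\right) = - \frac{95}{882598854}$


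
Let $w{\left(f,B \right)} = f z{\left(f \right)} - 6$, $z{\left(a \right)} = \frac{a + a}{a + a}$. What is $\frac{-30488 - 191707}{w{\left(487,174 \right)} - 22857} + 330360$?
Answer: $\frac{7392357555}{22376} \approx 3.3037 \cdot 10^{5}$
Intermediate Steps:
$z{\left(a \right)} = 1$ ($z{\left(a \right)} = \frac{2 a}{2 a} = 2 a \frac{1}{2 a} = 1$)
$w{\left(f,B \right)} = -6 + f$ ($w{\left(f,B \right)} = f 1 - 6 = f - 6 = -6 + f$)
$\frac{-30488 - 191707}{w{\left(487,174 \right)} - 22857} + 330360 = \frac{-30488 - 191707}{\left(-6 + 487\right) - 22857} + 330360 = - \frac{222195}{481 - 22857} + 330360 = - \frac{222195}{-22376} + 330360 = \left(-222195\right) \left(- \frac{1}{22376}\right) + 330360 = \frac{222195}{22376} + 330360 = \frac{7392357555}{22376}$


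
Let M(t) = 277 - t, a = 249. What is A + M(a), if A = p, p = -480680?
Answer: -480652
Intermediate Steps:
A = -480680
A + M(a) = -480680 + (277 - 1*249) = -480680 + (277 - 249) = -480680 + 28 = -480652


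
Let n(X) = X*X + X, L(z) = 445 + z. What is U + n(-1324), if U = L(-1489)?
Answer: 1750608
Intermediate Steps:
U = -1044 (U = 445 - 1489 = -1044)
n(X) = X + X**2 (n(X) = X**2 + X = X + X**2)
U + n(-1324) = -1044 - 1324*(1 - 1324) = -1044 - 1324*(-1323) = -1044 + 1751652 = 1750608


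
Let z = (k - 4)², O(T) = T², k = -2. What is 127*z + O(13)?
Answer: 4741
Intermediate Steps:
z = 36 (z = (-2 - 4)² = (-6)² = 36)
127*z + O(13) = 127*36 + 13² = 4572 + 169 = 4741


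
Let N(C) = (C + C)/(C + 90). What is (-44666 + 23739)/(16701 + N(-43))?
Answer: -983569/784861 ≈ -1.2532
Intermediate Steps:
N(C) = 2*C/(90 + C) (N(C) = (2*C)/(90 + C) = 2*C/(90 + C))
(-44666 + 23739)/(16701 + N(-43)) = (-44666 + 23739)/(16701 + 2*(-43)/(90 - 43)) = -20927/(16701 + 2*(-43)/47) = -20927/(16701 + 2*(-43)*(1/47)) = -20927/(16701 - 86/47) = -20927/784861/47 = -20927*47/784861 = -983569/784861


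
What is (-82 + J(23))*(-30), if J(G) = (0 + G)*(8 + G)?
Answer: -18930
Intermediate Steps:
J(G) = G*(8 + G)
(-82 + J(23))*(-30) = (-82 + 23*(8 + 23))*(-30) = (-82 + 23*31)*(-30) = (-82 + 713)*(-30) = 631*(-30) = -18930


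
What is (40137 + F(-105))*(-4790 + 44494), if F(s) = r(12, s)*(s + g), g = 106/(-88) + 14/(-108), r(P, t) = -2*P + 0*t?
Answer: 167797560952/99 ≈ 1.6949e+9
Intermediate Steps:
r(P, t) = -2*P (r(P, t) = -2*P + 0 = -2*P)
g = -1585/1188 (g = 106*(-1/88) + 14*(-1/108) = -53/44 - 7/54 = -1585/1188 ≈ -1.3342)
F(s) = 3170/99 - 24*s (F(s) = (-2*12)*(s - 1585/1188) = -24*(-1585/1188 + s) = 3170/99 - 24*s)
(40137 + F(-105))*(-4790 + 44494) = (40137 + (3170/99 - 24*(-105)))*(-4790 + 44494) = (40137 + (3170/99 + 2520))*39704 = (40137 + 252650/99)*39704 = (4226213/99)*39704 = 167797560952/99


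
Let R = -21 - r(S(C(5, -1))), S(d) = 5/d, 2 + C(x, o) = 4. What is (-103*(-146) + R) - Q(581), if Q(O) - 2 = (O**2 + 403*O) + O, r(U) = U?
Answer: -1114545/2 ≈ -5.5727e+5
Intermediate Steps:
C(x, o) = 2 (C(x, o) = -2 + 4 = 2)
Q(O) = 2 + O**2 + 404*O (Q(O) = 2 + ((O**2 + 403*O) + O) = 2 + (O**2 + 404*O) = 2 + O**2 + 404*O)
R = -47/2 (R = -21 - 5/2 = -47/2 ≈ -23.500)
(-103*(-146) + R) - Q(581) = (-103*(-146) - 47/2) - (2 + 581**2 + 404*581) = (15038 - 47/2) - (2 + 337561 + 234724) = 30029/2 - 1*572287 = 30029/2 - 572287 = -1114545/2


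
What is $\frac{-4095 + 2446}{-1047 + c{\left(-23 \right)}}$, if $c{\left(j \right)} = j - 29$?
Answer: $\frac{1649}{1099} \approx 1.5005$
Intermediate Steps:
$c{\left(j \right)} = -29 + j$
$\frac{-4095 + 2446}{-1047 + c{\left(-23 \right)}} = \frac{-4095 + 2446}{-1047 - 52} = - \frac{1649}{-1047 - 52} = - \frac{1649}{-1099} = \left(-1649\right) \left(- \frac{1}{1099}\right) = \frac{1649}{1099}$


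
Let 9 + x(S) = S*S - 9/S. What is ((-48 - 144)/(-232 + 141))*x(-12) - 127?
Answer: 14507/91 ≈ 159.42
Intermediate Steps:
x(S) = -9 + S² - 9/S (x(S) = -9 + (S*S - 9/S) = -9 + (S² - 9/S) = -9 + S² - 9/S)
((-48 - 144)/(-232 + 141))*x(-12) - 127 = ((-48 - 144)/(-232 + 141))*(-9 + (-12)² - 9/(-12)) - 127 = (-192/(-91))*(-9 + 144 - 9*(-1/12)) - 127 = (-192*(-1/91))*(-9 + 144 + ¾) - 127 = (192/91)*(543/4) - 127 = 26064/91 - 127 = 14507/91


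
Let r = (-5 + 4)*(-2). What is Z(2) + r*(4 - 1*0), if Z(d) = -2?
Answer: 6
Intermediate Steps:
r = 2 (r = -1*(-2) = 2)
Z(2) + r*(4 - 1*0) = -2 + 2*(4 - 1*0) = -2 + 2*(4 + 0) = -2 + 2*4 = -2 + 8 = 6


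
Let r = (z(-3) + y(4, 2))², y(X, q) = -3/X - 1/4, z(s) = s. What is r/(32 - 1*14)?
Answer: 8/9 ≈ 0.88889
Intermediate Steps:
y(X, q) = -¼ - 3/X (y(X, q) = -3/X - 1*¼ = -3/X - ¼ = -¼ - 3/X)
r = 16 (r = (-3 + (¼)*(-12 - 1*4)/4)² = (-3 + (¼)*(¼)*(-12 - 4))² = (-3 + (¼)*(¼)*(-16))² = (-3 - 1)² = (-4)² = 16)
r/(32 - 1*14) = 16/(32 - 1*14) = 16/(32 - 14) = 16/18 = 16*(1/18) = 8/9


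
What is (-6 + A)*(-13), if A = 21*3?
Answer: -741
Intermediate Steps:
A = 63
(-6 + A)*(-13) = (-6 + 63)*(-13) = 57*(-13) = -741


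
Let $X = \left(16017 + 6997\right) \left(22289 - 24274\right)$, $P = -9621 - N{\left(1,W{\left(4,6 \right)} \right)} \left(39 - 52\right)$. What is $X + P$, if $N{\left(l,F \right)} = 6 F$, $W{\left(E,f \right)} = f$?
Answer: $-45691943$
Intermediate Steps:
$P = -9153$ ($P = -9621 - 6 \cdot 6 \left(39 - 52\right) = -9621 - 36 \left(-13\right) = -9621 - -468 = -9621 + 468 = -9153$)
$X = -45682790$ ($X = 23014 \left(-1985\right) = -45682790$)
$X + P = -45682790 - 9153 = -45691943$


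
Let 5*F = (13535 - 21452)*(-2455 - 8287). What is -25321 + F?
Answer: 84917809/5 ≈ 1.6984e+7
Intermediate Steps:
F = 85044414/5 (F = ((13535 - 21452)*(-2455 - 8287))/5 = (-7917*(-10742))/5 = (1/5)*85044414 = 85044414/5 ≈ 1.7009e+7)
-25321 + F = -25321 + 85044414/5 = 84917809/5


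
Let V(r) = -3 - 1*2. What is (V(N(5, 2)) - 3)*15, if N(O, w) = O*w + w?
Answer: -120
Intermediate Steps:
N(O, w) = w + O*w
V(r) = -5 (V(r) = -3 - 2 = -5)
(V(N(5, 2)) - 3)*15 = (-5 - 3)*15 = -8*15 = -120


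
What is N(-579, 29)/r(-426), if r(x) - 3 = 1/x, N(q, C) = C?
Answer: 12354/1277 ≈ 9.6742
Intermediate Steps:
r(x) = 3 + 1/x
N(-579, 29)/r(-426) = 29/(3 + 1/(-426)) = 29/(3 - 1/426) = 29/(1277/426) = 29*(426/1277) = 12354/1277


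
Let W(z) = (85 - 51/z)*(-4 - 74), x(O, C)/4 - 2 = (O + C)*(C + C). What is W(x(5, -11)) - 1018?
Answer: -2047675/268 ≈ -7640.6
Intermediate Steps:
x(O, C) = 8 + 8*C*(C + O) (x(O, C) = 8 + 4*((O + C)*(C + C)) = 8 + 4*((C + O)*(2*C)) = 8 + 4*(2*C*(C + O)) = 8 + 8*C*(C + O))
W(z) = -6630 + 3978/z (W(z) = (85 - 51/z)*(-78) = -6630 + 3978/z)
W(x(5, -11)) - 1018 = (-6630 + 3978/(8 + 8*(-11)**2 + 8*(-11)*5)) - 1018 = (-6630 + 3978/(8 + 8*121 - 440)) - 1018 = (-6630 + 3978/(8 + 968 - 440)) - 1018 = (-6630 + 3978/536) - 1018 = (-6630 + 3978*(1/536)) - 1018 = (-6630 + 1989/268) - 1018 = -1774851/268 - 1018 = -2047675/268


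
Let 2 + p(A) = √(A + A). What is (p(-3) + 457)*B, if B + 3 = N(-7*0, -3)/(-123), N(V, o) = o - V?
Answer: -55510/41 - 122*I*√6/41 ≈ -1353.9 - 7.2887*I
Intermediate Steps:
B = -122/41 (B = -3 + (-3 - (-7)*0)/(-123) = -3 + (-3 - 1*0)*(-1/123) = -3 + (-3 + 0)*(-1/123) = -3 - 3*(-1/123) = -3 + 1/41 = -122/41 ≈ -2.9756)
p(A) = -2 + √2*√A (p(A) = -2 + √(A + A) = -2 + √(2*A) = -2 + √2*√A)
(p(-3) + 457)*B = ((-2 + √2*√(-3)) + 457)*(-122/41) = ((-2 + √2*(I*√3)) + 457)*(-122/41) = ((-2 + I*√6) + 457)*(-122/41) = (455 + I*√6)*(-122/41) = -55510/41 - 122*I*√6/41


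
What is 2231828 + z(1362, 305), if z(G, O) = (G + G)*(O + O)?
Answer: 3893468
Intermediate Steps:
z(G, O) = 4*G*O (z(G, O) = (2*G)*(2*O) = 4*G*O)
2231828 + z(1362, 305) = 2231828 + 4*1362*305 = 2231828 + 1661640 = 3893468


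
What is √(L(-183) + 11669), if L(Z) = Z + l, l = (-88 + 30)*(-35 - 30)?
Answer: 2*√3814 ≈ 123.52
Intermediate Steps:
l = 3770 (l = -58*(-65) = 3770)
L(Z) = 3770 + Z (L(Z) = Z + 3770 = 3770 + Z)
√(L(-183) + 11669) = √((3770 - 183) + 11669) = √(3587 + 11669) = √15256 = 2*√3814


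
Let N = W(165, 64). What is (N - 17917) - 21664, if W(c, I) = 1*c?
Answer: -39416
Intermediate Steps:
W(c, I) = c
N = 165
(N - 17917) - 21664 = (165 - 17917) - 21664 = -17752 - 21664 = -39416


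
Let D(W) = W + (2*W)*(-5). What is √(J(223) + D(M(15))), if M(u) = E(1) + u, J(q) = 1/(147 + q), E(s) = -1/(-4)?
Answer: I*√18789155/370 ≈ 11.715*I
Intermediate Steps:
E(s) = ¼ (E(s) = -1*(-¼) = ¼)
M(u) = ¼ + u
D(W) = -9*W (D(W) = W - 10*W = -9*W)
√(J(223) + D(M(15))) = √(1/(147 + 223) - 9*(¼ + 15)) = √(1/370 - 9*61/4) = √(1/370 - 549/4) = √(-101563/740) = I*√18789155/370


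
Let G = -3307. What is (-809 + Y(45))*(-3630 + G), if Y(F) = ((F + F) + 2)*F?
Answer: -23107147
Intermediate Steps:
Y(F) = F*(2 + 2*F) (Y(F) = (2*F + 2)*F = (2 + 2*F)*F = F*(2 + 2*F))
(-809 + Y(45))*(-3630 + G) = (-809 + 2*45*(1 + 45))*(-3630 - 3307) = (-809 + 2*45*46)*(-6937) = (-809 + 4140)*(-6937) = 3331*(-6937) = -23107147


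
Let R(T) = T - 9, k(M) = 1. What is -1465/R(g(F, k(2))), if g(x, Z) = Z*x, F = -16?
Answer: 293/5 ≈ 58.600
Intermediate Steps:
R(T) = -9 + T
-1465/R(g(F, k(2))) = -1465/(-9 + 1*(-16)) = -1465/(-9 - 16) = -1465/(-25) = -1465*(-1/25) = 293/5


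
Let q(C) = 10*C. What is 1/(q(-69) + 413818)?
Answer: 1/413128 ≈ 2.4206e-6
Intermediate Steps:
1/(q(-69) + 413818) = 1/(10*(-69) + 413818) = 1/(-690 + 413818) = 1/413128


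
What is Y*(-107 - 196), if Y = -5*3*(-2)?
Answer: -9090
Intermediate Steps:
Y = 30 (Y = -15*(-2) = 30)
Y*(-107 - 196) = 30*(-107 - 196) = 30*(-303) = -9090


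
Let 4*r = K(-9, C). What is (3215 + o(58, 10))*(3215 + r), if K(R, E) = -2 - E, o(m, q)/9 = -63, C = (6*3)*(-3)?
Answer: 8547744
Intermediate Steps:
C = -54 (C = 18*(-3) = -54)
o(m, q) = -567 (o(m, q) = 9*(-63) = -567)
r = 13 (r = (-2 - 1*(-54))/4 = (-2 + 54)/4 = (¼)*52 = 13)
(3215 + o(58, 10))*(3215 + r) = (3215 - 567)*(3215 + 13) = 2648*3228 = 8547744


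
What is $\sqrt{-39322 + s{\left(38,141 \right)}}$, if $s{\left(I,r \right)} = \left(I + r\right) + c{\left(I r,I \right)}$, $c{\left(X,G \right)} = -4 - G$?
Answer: $i \sqrt{39185} \approx 197.95 i$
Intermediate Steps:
$s{\left(I,r \right)} = -4 + r$ ($s{\left(I,r \right)} = \left(I + r\right) - \left(4 + I\right) = -4 + r$)
$\sqrt{-39322 + s{\left(38,141 \right)}} = \sqrt{-39322 + \left(-4 + 141\right)} = \sqrt{-39322 + 137} = \sqrt{-39185} = i \sqrt{39185}$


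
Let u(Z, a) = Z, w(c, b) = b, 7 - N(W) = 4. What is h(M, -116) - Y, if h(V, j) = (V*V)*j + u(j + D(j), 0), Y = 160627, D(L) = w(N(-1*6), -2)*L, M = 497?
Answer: -28813555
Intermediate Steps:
N(W) = 3 (N(W) = 7 - 1*4 = 7 - 4 = 3)
D(L) = -2*L
h(V, j) = -j + j*V**2 (h(V, j) = (V*V)*j + (j - 2*j) = V**2*j - j = j*V**2 - j = -j + j*V**2)
h(M, -116) - Y = -116*(-1 + 497**2) - 1*160627 = -116*(-1 + 247009) - 160627 = -116*247008 - 160627 = -28652928 - 160627 = -28813555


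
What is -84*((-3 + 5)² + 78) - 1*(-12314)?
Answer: 5426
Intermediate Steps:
-84*((-3 + 5)² + 78) - 1*(-12314) = -84*(2² + 78) + 12314 = -84*(4 + 78) + 12314 = -84*82 + 12314 = -6888 + 12314 = 5426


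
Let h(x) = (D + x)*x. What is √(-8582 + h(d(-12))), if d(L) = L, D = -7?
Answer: I*√8354 ≈ 91.4*I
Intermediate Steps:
h(x) = x*(-7 + x) (h(x) = (-7 + x)*x = x*(-7 + x))
√(-8582 + h(d(-12))) = √(-8582 - 12*(-7 - 12)) = √(-8582 - 12*(-19)) = √(-8582 + 228) = √(-8354) = I*√8354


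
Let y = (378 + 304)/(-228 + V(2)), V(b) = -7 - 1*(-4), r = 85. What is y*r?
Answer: -5270/21 ≈ -250.95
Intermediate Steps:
V(b) = -3 (V(b) = -7 + 4 = -3)
y = -62/21 (y = (378 + 304)/(-228 - 3) = 682/(-231) = 682*(-1/231) = -62/21 ≈ -2.9524)
y*r = -62/21*85 = -5270/21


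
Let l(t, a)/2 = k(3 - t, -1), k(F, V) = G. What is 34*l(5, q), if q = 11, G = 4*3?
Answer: 816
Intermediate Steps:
G = 12
k(F, V) = 12
l(t, a) = 24 (l(t, a) = 2*12 = 24)
34*l(5, q) = 34*24 = 816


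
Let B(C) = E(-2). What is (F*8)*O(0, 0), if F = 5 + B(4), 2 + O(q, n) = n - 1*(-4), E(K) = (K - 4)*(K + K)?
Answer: 464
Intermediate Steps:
E(K) = 2*K*(-4 + K) (E(K) = (-4 + K)*(2*K) = 2*K*(-4 + K))
B(C) = 24 (B(C) = 2*(-2)*(-4 - 2) = 2*(-2)*(-6) = 24)
O(q, n) = 2 + n (O(q, n) = -2 + (n - 1*(-4)) = -2 + (n + 4) = -2 + (4 + n) = 2 + n)
F = 29 (F = 5 + 24 = 29)
(F*8)*O(0, 0) = (29*8)*(2 + 0) = 232*2 = 464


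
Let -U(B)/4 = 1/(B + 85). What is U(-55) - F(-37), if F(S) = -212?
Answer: 3178/15 ≈ 211.87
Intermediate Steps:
U(B) = -4/(85 + B) (U(B) = -4/(B + 85) = -4/(85 + B))
U(-55) - F(-37) = -4/(85 - 55) - 1*(-212) = -4/30 + 212 = -4*1/30 + 212 = -2/15 + 212 = 3178/15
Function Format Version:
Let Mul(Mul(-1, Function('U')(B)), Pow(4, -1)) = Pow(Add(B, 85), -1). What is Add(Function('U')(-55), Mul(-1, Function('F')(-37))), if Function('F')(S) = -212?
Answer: Rational(3178, 15) ≈ 211.87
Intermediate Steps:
Function('U')(B) = Mul(-4, Pow(Add(85, B), -1)) (Function('U')(B) = Mul(-4, Pow(Add(B, 85), -1)) = Mul(-4, Pow(Add(85, B), -1)))
Add(Function('U')(-55), Mul(-1, Function('F')(-37))) = Add(Mul(-4, Pow(Add(85, -55), -1)), Mul(-1, -212)) = Add(Mul(-4, Pow(30, -1)), 212) = Add(Mul(-4, Rational(1, 30)), 212) = Add(Rational(-2, 15), 212) = Rational(3178, 15)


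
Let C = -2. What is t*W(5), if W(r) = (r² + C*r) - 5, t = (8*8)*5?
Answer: 3200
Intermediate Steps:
t = 320 (t = 64*5 = 320)
W(r) = -5 + r² - 2*r (W(r) = (r² - 2*r) - 5 = -5 + r² - 2*r)
t*W(5) = 320*(-5 + 5² - 2*5) = 320*(-5 + 25 - 10) = 320*10 = 3200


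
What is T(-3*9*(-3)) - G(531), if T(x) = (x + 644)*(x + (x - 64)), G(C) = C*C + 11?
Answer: -210922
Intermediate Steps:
G(C) = 11 + C² (G(C) = C² + 11 = 11 + C²)
T(x) = (-64 + 2*x)*(644 + x) (T(x) = (644 + x)*(x + (-64 + x)) = (644 + x)*(-64 + 2*x) = (-64 + 2*x)*(644 + x))
T(-3*9*(-3)) - G(531) = (-41216 + 2*(-3*9*(-3))² + 1224*(-3*9*(-3))) - (11 + 531²) = (-41216 + 2*(-27*(-3))² + 1224*(-27*(-3))) - (11 + 281961) = (-41216 + 2*81² + 1224*81) - 1*281972 = (-41216 + 2*6561 + 99144) - 281972 = (-41216 + 13122 + 99144) - 281972 = 71050 - 281972 = -210922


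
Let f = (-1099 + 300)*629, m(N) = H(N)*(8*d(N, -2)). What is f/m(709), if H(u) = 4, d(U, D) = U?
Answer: -502571/22688 ≈ -22.151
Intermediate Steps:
m(N) = 32*N (m(N) = 4*(8*N) = 32*N)
f = -502571 (f = -799*629 = -502571)
f/m(709) = -502571/(32*709) = -502571/22688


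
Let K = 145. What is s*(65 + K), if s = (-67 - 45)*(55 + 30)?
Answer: -1999200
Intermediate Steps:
s = -9520 (s = -112*85 = -9520)
s*(65 + K) = -9520*(65 + 145) = -9520*210 = -1999200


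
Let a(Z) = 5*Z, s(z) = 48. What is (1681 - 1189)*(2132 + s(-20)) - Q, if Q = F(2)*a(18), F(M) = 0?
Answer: 1072560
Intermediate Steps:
Q = 0 (Q = 0*(5*18) = 0*90 = 0)
(1681 - 1189)*(2132 + s(-20)) - Q = (1681 - 1189)*(2132 + 48) - 1*0 = 492*2180 + 0 = 1072560 + 0 = 1072560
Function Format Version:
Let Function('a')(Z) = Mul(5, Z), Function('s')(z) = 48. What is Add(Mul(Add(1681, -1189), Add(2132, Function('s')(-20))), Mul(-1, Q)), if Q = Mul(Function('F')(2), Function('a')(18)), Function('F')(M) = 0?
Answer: 1072560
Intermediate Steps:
Q = 0 (Q = Mul(0, Mul(5, 18)) = Mul(0, 90) = 0)
Add(Mul(Add(1681, -1189), Add(2132, Function('s')(-20))), Mul(-1, Q)) = Add(Mul(Add(1681, -1189), Add(2132, 48)), Mul(-1, 0)) = Add(Mul(492, 2180), 0) = Add(1072560, 0) = 1072560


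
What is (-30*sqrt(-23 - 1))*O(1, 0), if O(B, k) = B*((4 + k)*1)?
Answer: -240*I*sqrt(6) ≈ -587.88*I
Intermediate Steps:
O(B, k) = B*(4 + k)
(-30*sqrt(-23 - 1))*O(1, 0) = (-30*sqrt(-23 - 1))*(1*(4 + 0)) = (-60*I*sqrt(6))*(1*4) = -60*I*sqrt(6)*4 = -240*I*sqrt(6)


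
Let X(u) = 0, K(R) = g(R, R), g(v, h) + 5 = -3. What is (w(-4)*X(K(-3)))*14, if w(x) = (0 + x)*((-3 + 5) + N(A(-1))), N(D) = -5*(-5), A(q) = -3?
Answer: 0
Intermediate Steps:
g(v, h) = -8 (g(v, h) = -5 - 3 = -8)
K(R) = -8
N(D) = 25
w(x) = 27*x (w(x) = (0 + x)*((-3 + 5) + 25) = x*(2 + 25) = x*27 = 27*x)
(w(-4)*X(K(-3)))*14 = ((27*(-4))*0)*14 = -108*0*14 = 0*14 = 0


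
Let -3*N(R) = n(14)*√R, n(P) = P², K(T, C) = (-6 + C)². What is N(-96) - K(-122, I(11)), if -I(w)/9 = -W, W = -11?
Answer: -11025 - 784*I*√6/3 ≈ -11025.0 - 640.13*I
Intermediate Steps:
I(w) = -99 (I(w) = -(-9)*(-11) = -9*11 = -99)
N(R) = -196*√R/3 (N(R) = -14²*√R/3 = -196*√R/3)
N(-96) - K(-122, I(11)) = -784*I*√6/3 - (-6 - 99)² = -784*I*√6/3 - 1*(-105)² = -784*I*√6/3 - 1*11025 = -784*I*√6/3 - 11025 = -11025 - 784*I*√6/3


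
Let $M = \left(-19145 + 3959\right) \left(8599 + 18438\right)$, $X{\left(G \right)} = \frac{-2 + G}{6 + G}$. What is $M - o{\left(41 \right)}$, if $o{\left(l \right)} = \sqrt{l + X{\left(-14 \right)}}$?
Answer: $-410583882 - \sqrt{43} \approx -4.1058 \cdot 10^{8}$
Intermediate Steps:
$X{\left(G \right)} = \frac{-2 + G}{6 + G}$
$o{\left(l \right)} = \sqrt{2 + l}$ ($o{\left(l \right)} = \sqrt{l + \frac{-2 - 14}{6 - 14}} = \sqrt{l + \frac{1}{-8} \left(-16\right)} = \sqrt{l - -2} = \sqrt{l + 2} = \sqrt{2 + l}$)
$M = -410583882$ ($M = \left(-15186\right) 27037 = -410583882$)
$M - o{\left(41 \right)} = -410583882 - \sqrt{2 + 41} = -410583882 - \sqrt{43}$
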